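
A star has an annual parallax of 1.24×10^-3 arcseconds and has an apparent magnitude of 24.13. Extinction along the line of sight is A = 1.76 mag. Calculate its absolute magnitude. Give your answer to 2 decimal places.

d = 1/p = 1/1.24×10^-3″ = 806.5 pc
5 log₁₀(d/10 pc) = 5 log₁₀(806.5) − 5 = 9.533
M = m − 5 log₁₀(d/10) − A = 24.13 − 9.533 − 1.76 = 12.837

M ≈ 12.84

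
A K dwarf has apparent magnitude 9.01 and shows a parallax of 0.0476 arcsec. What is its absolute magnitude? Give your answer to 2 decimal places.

M ≈ 7.40

d = 1/p = 1/0.0476″ = 21.01 pc
5 log₁₀(d/10 pc) = 5 log₁₀(21.01) − 5 = 1.612
M = m − 5 log₁₀(d/10) = 9.01 − 1.612 = 7.398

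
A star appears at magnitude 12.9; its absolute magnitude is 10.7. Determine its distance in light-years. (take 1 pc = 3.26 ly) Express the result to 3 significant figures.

Distance modulus: m − M = 12.9 − (10.7) = 2.200
m − M = 5 log₁₀ d − 5
log₁₀ d = (m − M)/5 + 1 = 1.4400
d = 10^1.4400 = 27.54 pc
= 89.79 ly

d ≈ 89.8 ly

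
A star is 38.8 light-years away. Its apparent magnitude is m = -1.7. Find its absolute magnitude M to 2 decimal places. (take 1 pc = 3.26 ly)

d = 38.8 ly / 3.26 = 11.90 pc
5 log₁₀(d/10 pc) = 5 log₁₀(11.90) − 5 = 0.378
M = m − 5 log₁₀(d/10) = -1.7 − 0.378 = -2.078

M ≈ -2.08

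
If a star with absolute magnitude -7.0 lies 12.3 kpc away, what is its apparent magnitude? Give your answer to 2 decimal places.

m ≈ 8.45

d = 12.3 kpc = 12300 pc
m = M + 5 log₁₀ d − 5 = -7.0 + 5·4.0899 − 5 = 8.450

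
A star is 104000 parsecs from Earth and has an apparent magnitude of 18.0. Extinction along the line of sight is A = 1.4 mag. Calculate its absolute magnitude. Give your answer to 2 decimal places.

5 log₁₀(d/10 pc) = 5 log₁₀(104000) − 5 = 20.085
M = m − 5 log₁₀(d/10) − A = 18.0 − 20.085 − 1.4 = -3.485

M ≈ -3.49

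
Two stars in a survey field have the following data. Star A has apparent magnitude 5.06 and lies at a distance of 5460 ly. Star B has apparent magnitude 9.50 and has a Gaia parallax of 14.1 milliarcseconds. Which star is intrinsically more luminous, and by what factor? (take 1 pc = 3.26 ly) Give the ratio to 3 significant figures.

Star A is more luminous, by a factor of 33300.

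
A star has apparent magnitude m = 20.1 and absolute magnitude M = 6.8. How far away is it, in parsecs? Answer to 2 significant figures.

d ≈ 4600 pc

Distance modulus: m − M = 20.1 − (6.8) = 13.300
m − M = 5 log₁₀ d − 5
log₁₀ d = (m − M)/5 + 1 = 3.6600
d = 10^3.6600 = 4571 pc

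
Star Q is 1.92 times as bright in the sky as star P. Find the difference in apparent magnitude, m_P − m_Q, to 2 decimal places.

m_P − m_Q ≈ 0.71

Pogson: Δm = −2.5 log₁₀(ratio) = −2.5 log₁₀(1.92) = −2.5 × 0.2833 = -0.708
Star Q is brighter so has the smaller magnitude: m_P − m_Q is positive.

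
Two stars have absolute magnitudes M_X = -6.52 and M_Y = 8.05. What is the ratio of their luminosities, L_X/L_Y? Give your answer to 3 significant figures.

L_X/L_Y ≈ 673000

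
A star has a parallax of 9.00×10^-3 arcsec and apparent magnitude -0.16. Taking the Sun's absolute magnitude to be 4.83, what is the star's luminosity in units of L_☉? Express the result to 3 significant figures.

L/L_☉ ≈ 12200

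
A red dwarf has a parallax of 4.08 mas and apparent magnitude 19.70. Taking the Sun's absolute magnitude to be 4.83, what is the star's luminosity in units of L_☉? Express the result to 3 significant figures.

L/L_☉ ≈ 6.77×10^-4

d = 1/p = 1000/4.08 mas = 245.1 pc
M = m − 5 log₁₀ d + 5 = 19.70 − 5·2.3893 + 5 = 12.753
M − M_☉ = 12.753 − 4.83 = 7.923
L/L_☉ = 10^(−0.4 × 7.923) = 6.771×10^-4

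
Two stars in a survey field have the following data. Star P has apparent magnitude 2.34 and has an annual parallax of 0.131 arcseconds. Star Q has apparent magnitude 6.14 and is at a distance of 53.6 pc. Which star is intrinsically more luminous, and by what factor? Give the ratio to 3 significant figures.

Star Q is more luminous, by a factor of 1.49.

Star P: d = 1/p = 1/0.131″ = 7.634 pc
Star P: M = m − 5 log₁₀ d + 5 = 2.34 − 5·0.8827 + 5 = 2.926
Star Q: M = m − 5 log₁₀ d + 5 = 6.14 − 5·1.7292 + 5 = 2.494
ΔM = M_P − M_Q = 2.926 − (2.494) = 0.432; smaller M is more luminous → Star Q.
L ratio = 10^(0.4 |ΔM|) = 10^0.173 = 1.489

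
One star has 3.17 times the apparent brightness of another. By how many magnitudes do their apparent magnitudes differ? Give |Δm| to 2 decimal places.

|Δm| ≈ 1.25

Pogson: Δm = −2.5 log₁₀(ratio) = −2.5 log₁₀(3.17) = −2.5 × 0.5011 = -1.253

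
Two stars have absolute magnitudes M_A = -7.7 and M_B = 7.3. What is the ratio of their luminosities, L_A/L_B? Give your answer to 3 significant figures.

L_A/L_B ≈ 1.00×10^6

ΔM = M_A − M_B = -15.0
L_A/L_B = 10^(−0.4 ΔM) = 10^6.000 = 1.000×10^6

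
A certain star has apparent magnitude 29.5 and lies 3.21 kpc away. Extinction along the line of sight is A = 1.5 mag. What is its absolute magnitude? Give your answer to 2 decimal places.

M ≈ 15.47

d = 3.21 kpc = 3210 pc
5 log₁₀(d/10 pc) = 5 log₁₀(3210) − 5 = 12.533
M = m − 5 log₁₀(d/10) − A = 29.5 − 12.533 − 1.5 = 15.467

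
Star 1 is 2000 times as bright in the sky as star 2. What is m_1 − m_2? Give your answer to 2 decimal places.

Pogson: Δm = −2.5 log₁₀(ratio) = −2.5 log₁₀(2000) = −2.5 × 3.3010 = -8.253
Star 1 is brighter, so it has the smaller magnitude: the difference is negative.

m_1 − m_2 ≈ -8.25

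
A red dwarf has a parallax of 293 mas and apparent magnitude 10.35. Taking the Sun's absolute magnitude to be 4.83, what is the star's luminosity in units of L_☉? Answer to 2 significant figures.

d = 1/p = 1000/293 mas = 3.413 pc
M = m − 5 log₁₀ d + 5 = 10.35 − 5·0.5331 + 5 = 12.684
M − M_☉ = 12.684 − 4.83 = 7.854
L/L_☉ = 10^(−0.4 × 7.854) = 7.215×10^-4

L/L_☉ ≈ 7.2×10^-4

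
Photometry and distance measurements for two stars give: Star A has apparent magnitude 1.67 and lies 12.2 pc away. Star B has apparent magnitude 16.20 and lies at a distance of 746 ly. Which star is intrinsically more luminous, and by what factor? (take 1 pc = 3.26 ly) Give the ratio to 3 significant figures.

Star A is more luminous, by a factor of 1840.

Star A: M = m − 5 log₁₀ d + 5 = 1.67 − 5·1.0864 + 5 = 1.238
Star B: d = 746 ly / 3.26 = 228.8 pc
Star B: M = m − 5 log₁₀ d + 5 = 16.20 − 5·2.3595 + 5 = 9.402
ΔM = M_A − M_B = 1.238 − (9.402) = -8.164; smaller M is more luminous → Star A.
L ratio = 10^(0.4 |ΔM|) = 10^3.266 = 1844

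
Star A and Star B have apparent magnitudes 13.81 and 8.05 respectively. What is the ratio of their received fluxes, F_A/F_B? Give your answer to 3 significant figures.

F_A/F_B ≈ 4.97×10^-3

Δm = 13.81 − (8.05) = 5.76
Flux ratio = 10^(−0.4 Δm) = 10^(−0.4 × 5.76) = 10^-2.304 = 4.966×10^-3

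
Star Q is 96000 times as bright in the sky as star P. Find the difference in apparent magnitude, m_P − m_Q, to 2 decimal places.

m_P − m_Q ≈ 12.46

Pogson: Δm = −2.5 log₁₀(ratio) = −2.5 log₁₀(96000) = −2.5 × 4.9823 = -12.456
Star Q is brighter so has the smaller magnitude: m_P − m_Q is positive.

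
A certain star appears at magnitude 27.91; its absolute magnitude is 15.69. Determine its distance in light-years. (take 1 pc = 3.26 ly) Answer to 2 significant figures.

Distance modulus: m − M = 27.91 − (15.69) = 12.220
m − M = 5 log₁₀ d − 5
log₁₀ d = (m − M)/5 + 1 = 3.4440
d = 10^3.4440 = 2780 pc
= 9062 ly

d ≈ 9100 ly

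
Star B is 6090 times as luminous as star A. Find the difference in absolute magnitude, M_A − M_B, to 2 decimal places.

M_A − M_B ≈ 9.46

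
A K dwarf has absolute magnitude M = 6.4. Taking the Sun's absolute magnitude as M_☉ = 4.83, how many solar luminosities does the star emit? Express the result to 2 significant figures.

L/L_☉ ≈ 0.24

M − M_☉ = 6.4 − 4.83 = 1.570
L/L_☉ = 10^(−0.4 (M − M_☉)) = 10^-0.628 = 0.2355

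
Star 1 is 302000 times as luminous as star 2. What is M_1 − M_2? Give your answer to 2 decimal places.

M_1 − M_2 ≈ -13.70

Pogson: ΔM = −2.5 log₁₀(ratio) = −2.5 log₁₀(302000) = −2.5 × 5.4800 = -13.700
Star 1 is brighter, so it has the smaller magnitude: the difference is negative.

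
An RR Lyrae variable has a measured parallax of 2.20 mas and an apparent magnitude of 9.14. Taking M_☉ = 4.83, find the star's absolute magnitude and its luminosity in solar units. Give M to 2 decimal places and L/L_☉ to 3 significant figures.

M ≈ 0.85; L/L_☉ ≈ 39.0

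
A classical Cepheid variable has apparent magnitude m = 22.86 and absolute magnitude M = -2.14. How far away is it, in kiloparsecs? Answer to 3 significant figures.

μ = m − M = 25.000
m − M = 5 log₁₀ d − 5
log₁₀ d = (m − M)/5 + 1 = 6.0000
d = 10^6.0000 = 1.000×10^6 pc
= 1000 kpc

d ≈ 1000 kpc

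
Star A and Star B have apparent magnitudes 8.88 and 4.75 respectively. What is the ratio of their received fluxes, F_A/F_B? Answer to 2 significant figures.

Magnitude difference = 4.13
Flux ratio = 10^(−0.4 Δm) = 10^(−0.4 × 4.13) = 10^-1.652 = 0.02228

F_A/F_B ≈ 0.022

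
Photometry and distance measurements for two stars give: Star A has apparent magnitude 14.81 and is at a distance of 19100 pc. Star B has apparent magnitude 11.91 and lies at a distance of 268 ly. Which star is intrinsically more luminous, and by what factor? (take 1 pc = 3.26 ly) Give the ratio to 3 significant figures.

Star A: M = m − 5 log₁₀ d + 5 = 14.81 − 5·4.2810 + 5 = -1.595
Star B: d = 268 ly / 3.26 = 82.21 pc
Star B: M = m − 5 log₁₀ d + 5 = 11.91 − 5·1.9149 + 5 = 7.335
ΔM = M_A − M_B = -1.595 − (7.335) = -8.931; smaller M is more luminous → Star A.
L ratio = 10^(0.4 |ΔM|) = 10^3.572 = 3734

Star A is more luminous, by a factor of 3730.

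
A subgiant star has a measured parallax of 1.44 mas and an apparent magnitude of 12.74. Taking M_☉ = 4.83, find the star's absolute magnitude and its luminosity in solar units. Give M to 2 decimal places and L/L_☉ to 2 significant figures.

d = 1/p = 1000/1.44 mas = 694.4 pc
M = m − 5 log₁₀ d + 5 = 12.74 − 5·2.8416 + 5 = 3.532
M − M_☉ = 3.532 − 4.83 = -1.298
L/L_☉ = 10^(−0.4 × -1.298) = 3.306

M ≈ 3.53; L/L_☉ ≈ 3.3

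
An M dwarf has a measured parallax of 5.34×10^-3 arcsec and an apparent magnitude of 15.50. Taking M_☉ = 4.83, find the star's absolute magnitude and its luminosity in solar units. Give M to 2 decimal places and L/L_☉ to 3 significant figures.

M ≈ 9.14; L/L_☉ ≈ 0.0189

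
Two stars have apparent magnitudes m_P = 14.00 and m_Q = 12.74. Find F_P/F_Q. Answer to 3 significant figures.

Magnitude difference = 1.26
Flux ratio = 10^(−0.4 Δm) = 10^(−0.4 × 1.26) = 10^-0.504 = 0.3133

F_P/F_Q ≈ 0.313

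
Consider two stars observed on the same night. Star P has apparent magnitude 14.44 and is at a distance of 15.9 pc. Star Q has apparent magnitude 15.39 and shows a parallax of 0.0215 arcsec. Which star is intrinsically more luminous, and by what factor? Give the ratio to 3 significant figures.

Star Q is more luminous, by a factor of 3.57.

Star P: M = m − 5 log₁₀ d + 5 = 14.44 − 5·1.2014 + 5 = 13.433
Star Q: d = 1/p = 1/0.0215″ = 46.51 pc
Star Q: M = m − 5 log₁₀ d + 5 = 15.39 − 5·1.6676 + 5 = 12.052
ΔM = M_P − M_Q = 13.433 − (12.052) = 1.381; smaller M is more luminous → Star Q.
L ratio = 10^(0.4 |ΔM|) = 10^0.552 = 3.567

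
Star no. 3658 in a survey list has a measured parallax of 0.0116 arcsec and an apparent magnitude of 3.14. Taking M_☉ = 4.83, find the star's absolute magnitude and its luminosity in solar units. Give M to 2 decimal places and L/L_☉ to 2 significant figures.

d = 1/p = 1/0.0116″ = 86.21 pc
M = m − 5 log₁₀ d + 5 = 3.14 − 5·1.9355 + 5 = -1.538
M − M_☉ = -1.538 − 4.83 = -6.368
L/L_☉ = 10^(−0.4 × -6.368) = 352.4

M ≈ -1.54; L/L_☉ ≈ 350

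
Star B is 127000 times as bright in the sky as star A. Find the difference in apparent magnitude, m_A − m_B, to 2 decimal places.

m_A − m_B ≈ 12.76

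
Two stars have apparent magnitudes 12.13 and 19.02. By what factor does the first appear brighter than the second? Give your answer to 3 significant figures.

Δm = 12.13 − (19.02) = -6.89
Flux ratio = 10^(−0.4 Δm) = 10^(−0.4 × -6.89) = 10^2.756 = 570.2

570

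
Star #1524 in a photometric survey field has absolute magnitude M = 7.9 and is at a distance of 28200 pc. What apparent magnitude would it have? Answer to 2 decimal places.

m ≈ 25.15

m = M + 5 log₁₀ d − 5 = 7.9 + 5·4.4502 − 5 = 25.151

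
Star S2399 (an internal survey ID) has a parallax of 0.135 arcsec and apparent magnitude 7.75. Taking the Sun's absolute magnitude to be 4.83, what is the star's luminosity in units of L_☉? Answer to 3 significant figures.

L/L_☉ ≈ 0.0373

d = 1/p = 1/0.135″ = 7.407 pc
M = m − 5 log₁₀ d + 5 = 7.75 − 5·0.8697 + 5 = 8.402
M − M_☉ = 8.402 − 4.83 = 3.572
L/L_☉ = 10^(−0.4 × 3.572) = 0.03727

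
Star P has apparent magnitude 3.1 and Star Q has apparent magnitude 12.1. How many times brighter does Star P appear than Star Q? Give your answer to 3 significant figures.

3980

Δm = 3.1 − (12.1) = -9.0
Flux ratio = 10^(−0.4 Δm) = 10^(−0.4 × -9.0) = 10^3.600 = 3981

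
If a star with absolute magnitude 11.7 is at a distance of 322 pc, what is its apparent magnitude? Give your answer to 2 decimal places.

m ≈ 19.24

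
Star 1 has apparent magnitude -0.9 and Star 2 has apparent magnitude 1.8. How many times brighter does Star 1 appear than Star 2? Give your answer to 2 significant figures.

Magnitude difference = -2.7
Flux ratio = 10^(−0.4 Δm) = 10^(−0.4 × -2.7) = 10^1.080 = 12.02

12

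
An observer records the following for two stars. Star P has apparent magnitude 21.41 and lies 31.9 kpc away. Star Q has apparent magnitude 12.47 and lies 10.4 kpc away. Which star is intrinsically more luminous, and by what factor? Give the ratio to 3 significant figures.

Star P: d = 31.9 kpc = 31900 pc
Star P: M = m − 5 log₁₀ d + 5 = 21.41 − 5·4.5038 + 5 = 3.891
Star Q: d = 10.4 kpc = 10400 pc
Star Q: M = m − 5 log₁₀ d + 5 = 12.47 − 5·4.0170 + 5 = -2.615
ΔM = M_P − M_Q = 3.891 − (-2.615) = 6.506; smaller M is more luminous → Star Q.
L ratio = 10^(0.4 |ΔM|) = 10^2.602 = 400.4

Star Q is more luminous, by a factor of 400.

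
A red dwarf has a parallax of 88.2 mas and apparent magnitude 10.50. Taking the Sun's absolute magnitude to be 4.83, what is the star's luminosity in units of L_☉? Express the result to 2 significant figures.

L/L_☉ ≈ 6.9×10^-3

d = 1/p = 1000/88.2 mas = 11.34 pc
M = m − 5 log₁₀ d + 5 = 10.50 − 5·1.0545 + 5 = 10.227
M − M_☉ = 10.227 − 4.83 = 5.397
L/L_☉ = 10^(−0.4 × 5.397) = 6.935×10^-3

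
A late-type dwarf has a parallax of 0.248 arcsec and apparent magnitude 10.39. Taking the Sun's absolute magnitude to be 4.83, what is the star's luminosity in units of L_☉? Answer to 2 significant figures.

d = 1/p = 1/0.248″ = 4.032 pc
M = m − 5 log₁₀ d + 5 = 10.39 − 5·0.6055 + 5 = 12.362
M − M_☉ = 12.362 − 4.83 = 7.532
L/L_☉ = 10^(−0.4 × 7.532) = 9.707×10^-4

L/L_☉ ≈ 9.7×10^-4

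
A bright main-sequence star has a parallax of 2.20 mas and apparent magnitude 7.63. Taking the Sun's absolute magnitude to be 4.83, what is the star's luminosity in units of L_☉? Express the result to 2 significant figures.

L/L_☉ ≈ 160

d = 1/p = 1000/2.20 mas = 454.5 pc
M = m − 5 log₁₀ d + 5 = 7.63 − 5·2.6576 + 5 = -0.658
M − M_☉ = -0.658 − 4.83 = -5.488
L/L_☉ = 10^(−0.4 × -5.488) = 156.7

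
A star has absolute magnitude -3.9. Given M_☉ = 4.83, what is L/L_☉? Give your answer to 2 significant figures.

L/L_☉ ≈ 3100

M − M_☉ = -3.9 − 4.83 = -8.730
L/L_☉ = 10^(−0.4 (M − M_☉)) = 10^3.492 = 3105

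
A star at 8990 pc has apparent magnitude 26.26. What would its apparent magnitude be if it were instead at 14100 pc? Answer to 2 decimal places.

m ≈ 27.24

Flux ∝ 1/d², so Δm = 5 log₁₀(d₂/d₁) = 5 log₁₀(14100/8990) = 0.977
m₂ = m₁ + Δm = 26.26 + (0.977) = 27.237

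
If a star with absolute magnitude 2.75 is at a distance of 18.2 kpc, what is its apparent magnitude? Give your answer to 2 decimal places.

m ≈ 19.05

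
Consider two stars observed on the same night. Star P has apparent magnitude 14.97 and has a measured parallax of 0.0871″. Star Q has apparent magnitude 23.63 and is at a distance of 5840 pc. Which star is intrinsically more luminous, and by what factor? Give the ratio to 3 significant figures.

Star Q is more luminous, by a factor of 88.9.

Star P: d = 1/p = 1/0.0871″ = 11.48 pc
Star P: M = m − 5 log₁₀ d + 5 = 14.97 − 5·1.0600 + 5 = 14.670
Star Q: M = m − 5 log₁₀ d + 5 = 23.63 − 5·3.7664 + 5 = 9.798
ΔM = M_P − M_Q = 14.670 − (9.798) = 4.872; smaller M is more luminous → Star Q.
L ratio = 10^(0.4 |ΔM|) = 10^1.949 = 88.89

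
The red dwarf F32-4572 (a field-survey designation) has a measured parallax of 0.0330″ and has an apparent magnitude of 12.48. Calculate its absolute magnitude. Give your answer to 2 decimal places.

d = 1/p = 1/0.0330″ = 30.30 pc
5 log₁₀(d/10 pc) = 5 log₁₀(30.30) − 5 = 2.407
M = m − 5 log₁₀(d/10) = 12.48 − 2.407 = 10.073

M ≈ 10.07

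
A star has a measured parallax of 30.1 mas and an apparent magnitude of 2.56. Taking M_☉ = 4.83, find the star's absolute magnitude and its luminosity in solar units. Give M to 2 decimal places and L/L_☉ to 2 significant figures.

d = 1/p = 1000/30.1 mas = 33.22 pc
M = m − 5 log₁₀ d + 5 = 2.56 − 5·1.5214 + 5 = -0.047
M − M_☉ = -0.047 − 4.83 = -4.877
L/L_☉ = 10^(−0.4 × -4.877) = 89.30

M ≈ -0.05; L/L_☉ ≈ 89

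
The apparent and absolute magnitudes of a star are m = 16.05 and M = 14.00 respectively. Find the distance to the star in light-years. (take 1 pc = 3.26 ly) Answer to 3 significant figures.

Distance modulus: m − M = 16.05 − (14.00) = 2.050
m − M = 5 log₁₀ d − 5
log₁₀ d = (m − M)/5 + 1 = 1.4100
d = 10^1.4100 = 25.70 pc
= 83.79 ly

d ≈ 83.8 ly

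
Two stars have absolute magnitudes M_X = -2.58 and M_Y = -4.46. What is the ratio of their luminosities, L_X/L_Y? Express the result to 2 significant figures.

ΔM = M_X − M_Y = 1.88
L_X/L_Y = 10^(−0.4 ΔM) = 10^-0.752 = 0.1770

L_X/L_Y ≈ 0.18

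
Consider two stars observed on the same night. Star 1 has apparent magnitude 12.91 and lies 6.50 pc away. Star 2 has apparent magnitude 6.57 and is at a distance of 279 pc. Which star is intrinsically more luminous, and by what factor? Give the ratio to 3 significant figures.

Star 2 is more luminous, by a factor of 633000.

Star 1: M = m − 5 log₁₀ d + 5 = 12.91 − 5·0.8129 + 5 = 13.845
Star 2: M = m − 5 log₁₀ d + 5 = 6.57 − 5·2.4456 + 5 = -0.658
ΔM = M_1 − M_2 = 13.845 − (-0.658) = 14.503; smaller M is more luminous → Star 2.
L ratio = 10^(0.4 |ΔM|) = 10^5.801 = 633000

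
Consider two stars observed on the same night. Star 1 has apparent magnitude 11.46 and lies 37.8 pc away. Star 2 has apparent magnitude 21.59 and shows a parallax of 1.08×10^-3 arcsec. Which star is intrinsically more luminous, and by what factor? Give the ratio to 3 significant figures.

Star 1 is more luminous, by a factor of 18.8.

Star 1: M = m − 5 log₁₀ d + 5 = 11.46 − 5·1.5775 + 5 = 8.573
Star 2: d = 1/p = 1/1.08×10^-3″ = 925.9 pc
Star 2: M = m − 5 log₁₀ d + 5 = 21.59 − 5·2.9666 + 5 = 11.757
ΔM = M_1 − M_2 = 8.573 − (11.757) = -3.185; smaller M is more luminous → Star 1.
L ratio = 10^(0.4 |ΔM|) = 10^1.274 = 18.79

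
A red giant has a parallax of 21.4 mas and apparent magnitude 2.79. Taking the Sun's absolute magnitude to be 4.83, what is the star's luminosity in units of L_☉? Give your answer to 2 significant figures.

L/L_☉ ≈ 140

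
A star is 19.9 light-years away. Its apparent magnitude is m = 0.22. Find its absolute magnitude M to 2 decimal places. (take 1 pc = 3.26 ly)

M ≈ 1.29

d = 19.9 ly / 3.26 = 6.104 pc
5 log₁₀(d/10 pc) = 5 log₁₀(6.104) − 5 = -1.072
M = m − 5 log₁₀(d/10) = 0.22 + 1.072 = 1.292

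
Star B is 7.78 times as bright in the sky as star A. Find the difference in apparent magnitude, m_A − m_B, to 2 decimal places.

m_A − m_B ≈ 2.23

Pogson: Δm = −2.5 log₁₀(ratio) = −2.5 log₁₀(7.78) = −2.5 × 0.8910 = -2.227
Star B is brighter so has the smaller magnitude: m_A − m_B is positive.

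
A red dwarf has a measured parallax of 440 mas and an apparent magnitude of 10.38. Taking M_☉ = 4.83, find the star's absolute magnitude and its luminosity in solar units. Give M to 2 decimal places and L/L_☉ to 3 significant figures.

d = 1/p = 1000/440 mas = 2.273 pc
M = m − 5 log₁₀ d + 5 = 10.38 − 5·0.3565 + 5 = 13.597
M − M_☉ = 13.597 − 4.83 = 8.767
L/L_☉ = 10^(−0.4 × 8.767) = 3.112×10^-4

M ≈ 13.60; L/L_☉ ≈ 3.11×10^-4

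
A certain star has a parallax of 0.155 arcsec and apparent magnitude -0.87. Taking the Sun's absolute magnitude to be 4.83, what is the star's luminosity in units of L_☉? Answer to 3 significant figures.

L/L_☉ ≈ 79.3

d = 1/p = 1/0.155″ = 6.452 pc
M = m − 5 log₁₀ d + 5 = -0.87 − 5·0.8097 + 5 = 0.082
M − M_☉ = 0.082 − 4.83 = -4.748
L/L_☉ = 10^(−0.4 × -4.748) = 79.31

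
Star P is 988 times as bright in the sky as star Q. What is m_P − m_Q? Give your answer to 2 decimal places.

m_P − m_Q ≈ -7.49

Pogson: Δm = −2.5 log₁₀(ratio) = −2.5 log₁₀(988) = −2.5 × 2.9948 = -7.487
Star P is brighter, so it has the smaller magnitude: the difference is negative.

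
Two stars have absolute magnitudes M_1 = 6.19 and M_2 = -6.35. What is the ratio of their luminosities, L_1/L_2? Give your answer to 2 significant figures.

ΔM = M_1 − M_2 = 12.54
L_1/L_2 = 10^(−0.4 ΔM) = 10^-5.016 = 9.638×10^-6

L_1/L_2 ≈ 9.6×10^-6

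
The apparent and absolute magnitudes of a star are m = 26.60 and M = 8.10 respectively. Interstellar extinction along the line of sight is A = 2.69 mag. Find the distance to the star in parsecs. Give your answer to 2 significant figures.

m − M = 5 log₁₀(d/10 pc) + A  ⇒  26.60 − (8.10) − 2.69 = 5 log₁₀(d/10)
15.810 = 5 log₁₀(d/10)
log₁₀ d = (m − M − A)/5 + 1 = 4.1620
d = 10^4.1620 = 14520 pc

d ≈ 15000 pc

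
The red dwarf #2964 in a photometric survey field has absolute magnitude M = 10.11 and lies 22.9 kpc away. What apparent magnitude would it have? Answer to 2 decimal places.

m ≈ 26.91

d = 22.9 kpc = 22900 pc
m = M + 5 log₁₀ d − 5 = 10.11 + 5·4.3598 − 5 = 26.909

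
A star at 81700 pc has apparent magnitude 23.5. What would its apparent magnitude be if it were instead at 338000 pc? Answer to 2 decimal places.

m ≈ 26.58

Flux ∝ 1/d², so Δm = 5 log₁₀(d₂/d₁) = 5 log₁₀(338000/81700) = 3.083
m₂ = m₁ + Δm = 23.5 + (3.083) = 26.583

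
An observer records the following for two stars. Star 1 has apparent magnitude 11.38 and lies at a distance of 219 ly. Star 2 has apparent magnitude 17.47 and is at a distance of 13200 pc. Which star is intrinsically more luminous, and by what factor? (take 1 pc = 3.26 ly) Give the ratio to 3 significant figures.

Star 2 is more luminous, by a factor of 141.

Star 1: d = 219 ly / 3.26 = 67.18 pc
Star 1: M = m − 5 log₁₀ d + 5 = 11.38 − 5·1.8272 + 5 = 7.244
Star 2: M = m − 5 log₁₀ d + 5 = 17.47 − 5·4.1206 + 5 = 1.867
ΔM = M_1 − M_2 = 7.244 − (1.867) = 5.377; smaller M is more luminous → Star 2.
L ratio = 10^(0.4 |ΔM|) = 10^2.151 = 141.5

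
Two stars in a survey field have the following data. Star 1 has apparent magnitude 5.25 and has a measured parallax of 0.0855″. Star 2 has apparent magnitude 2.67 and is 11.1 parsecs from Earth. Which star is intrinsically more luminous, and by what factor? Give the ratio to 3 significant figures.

Star 2 is more luminous, by a factor of 9.70.

Star 1: d = 1/p = 1/0.0855″ = 11.70 pc
Star 1: M = m − 5 log₁₀ d + 5 = 5.25 − 5·1.0680 + 5 = 4.910
Star 2: M = m − 5 log₁₀ d + 5 = 2.67 − 5·1.0453 + 5 = 2.443
ΔM = M_1 − M_2 = 4.910 − (2.443) = 2.466; smaller M is more luminous → Star 2.
L ratio = 10^(0.4 |ΔM|) = 10^0.987 = 9.696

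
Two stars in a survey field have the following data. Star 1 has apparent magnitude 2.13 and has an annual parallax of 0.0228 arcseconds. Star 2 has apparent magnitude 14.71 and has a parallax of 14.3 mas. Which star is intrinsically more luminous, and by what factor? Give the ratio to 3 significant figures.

Star 1: d = 1/p = 1/0.0228″ = 43.86 pc
Star 1: M = m − 5 log₁₀ d + 5 = 2.13 − 5·1.6421 + 5 = -1.080
Star 2: p = 14.3 mas = 0.0143″ → d = 1/p = 69.93 pc
Star 2: M = m − 5 log₁₀ d + 5 = 14.71 − 5·1.8447 + 5 = 10.487
ΔM = M_1 − M_2 = -1.080 − (10.487) = -11.567; smaller M is more luminous → Star 1.
L ratio = 10^(0.4 |ΔM|) = 10^4.627 = 42350

Star 1 is more luminous, by a factor of 42300.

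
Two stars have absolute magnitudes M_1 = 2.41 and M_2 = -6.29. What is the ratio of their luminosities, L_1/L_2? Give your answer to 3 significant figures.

ΔM = M_1 − M_2 = 8.70
L_1/L_2 = 10^(−0.4 ΔM) = 10^-3.480 = 3.311×10^-4

L_1/L_2 ≈ 3.31×10^-4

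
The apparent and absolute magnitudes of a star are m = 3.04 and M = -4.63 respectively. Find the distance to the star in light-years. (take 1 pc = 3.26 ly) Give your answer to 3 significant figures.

μ = m − M = 7.670
m − M = 5 log₁₀ d − 5
log₁₀ d = (m − M)/5 + 1 = 2.5340
d = 10^2.5340 = 342.0 pc
= 1115 ly

d ≈ 1110 ly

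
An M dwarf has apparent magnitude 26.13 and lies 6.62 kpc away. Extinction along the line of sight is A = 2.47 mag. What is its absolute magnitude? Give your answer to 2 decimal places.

M ≈ 9.56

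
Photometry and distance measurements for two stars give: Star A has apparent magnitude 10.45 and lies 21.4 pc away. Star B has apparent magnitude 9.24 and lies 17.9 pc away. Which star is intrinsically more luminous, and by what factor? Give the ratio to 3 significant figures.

Star B is more luminous, by a factor of 2.13.

Star A: M = m − 5 log₁₀ d + 5 = 10.45 − 5·1.3304 + 5 = 8.798
Star B: M = m − 5 log₁₀ d + 5 = 9.24 − 5·1.2529 + 5 = 7.976
ΔM = M_A − M_B = 8.798 − (7.976) = 0.822; smaller M is more luminous → Star B.
L ratio = 10^(0.4 |ΔM|) = 10^0.329 = 2.132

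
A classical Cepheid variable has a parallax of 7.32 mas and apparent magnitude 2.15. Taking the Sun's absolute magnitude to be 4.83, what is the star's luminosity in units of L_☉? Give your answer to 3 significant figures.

d = 1/p = 1000/7.32 mas = 136.6 pc
M = m − 5 log₁₀ d + 5 = 2.15 − 5·2.1355 + 5 = -3.527
M − M_☉ = -3.527 − 4.83 = -8.357
L/L_☉ = 10^(−0.4 × -8.357) = 2203

L/L_☉ ≈ 2200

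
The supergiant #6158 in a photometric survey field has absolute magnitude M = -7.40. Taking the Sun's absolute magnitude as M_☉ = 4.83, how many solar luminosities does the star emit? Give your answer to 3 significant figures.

L/L_☉ ≈ 78000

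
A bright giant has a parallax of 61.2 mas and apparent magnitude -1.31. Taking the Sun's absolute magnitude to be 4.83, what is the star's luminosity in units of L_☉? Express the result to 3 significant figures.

L/L_☉ ≈ 763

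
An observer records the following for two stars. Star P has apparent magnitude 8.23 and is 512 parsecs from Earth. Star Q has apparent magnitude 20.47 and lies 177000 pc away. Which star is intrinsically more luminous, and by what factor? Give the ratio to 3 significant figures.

Star Q is more luminous, by a factor of 1.52.

Star P: M = m − 5 log₁₀ d + 5 = 8.23 − 5·2.7093 + 5 = -0.316
Star Q: M = m − 5 log₁₀ d + 5 = 20.47 − 5·5.2480 + 5 = -0.770
ΔM = M_P − M_Q = -0.316 − (-0.770) = 0.454; smaller M is more luminous → Star Q.
L ratio = 10^(0.4 |ΔM|) = 10^0.181 = 1.518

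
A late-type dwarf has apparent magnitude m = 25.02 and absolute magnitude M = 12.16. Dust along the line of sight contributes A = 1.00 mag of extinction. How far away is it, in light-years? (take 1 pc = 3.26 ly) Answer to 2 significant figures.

m − M = 5 log₁₀(d/10 pc) + A  ⇒  25.02 − (12.16) − 1.00 = 5 log₁₀(d/10)
11.860 = 5 log₁₀(d/10)
log₁₀ d = (m − M − A)/5 + 1 = 3.3720
d = 10^3.3720 = 2355 pc
= 7677 ly

d ≈ 7700 ly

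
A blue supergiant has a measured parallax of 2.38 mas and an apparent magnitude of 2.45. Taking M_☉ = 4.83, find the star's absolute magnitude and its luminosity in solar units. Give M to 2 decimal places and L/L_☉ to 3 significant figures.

M ≈ -5.67; L/L_☉ ≈ 15800

d = 1/p = 1000/2.38 mas = 420.2 pc
M = m − 5 log₁₀ d + 5 = 2.45 − 5·2.6234 + 5 = -5.667
M − M_☉ = -5.667 − 4.83 = -10.497
L/L_☉ = 10^(−0.4 × -10.497) = 15810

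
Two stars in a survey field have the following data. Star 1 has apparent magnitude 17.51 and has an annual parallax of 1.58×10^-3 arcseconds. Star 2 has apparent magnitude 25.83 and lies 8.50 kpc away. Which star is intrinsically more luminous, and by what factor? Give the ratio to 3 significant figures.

Star 1 is more luminous, by a factor of 11.8.

Star 1: d = 1/p = 1/1.58×10^-3″ = 632.9 pc
Star 1: M = m − 5 log₁₀ d + 5 = 17.51 − 5·2.8013 + 5 = 8.503
Star 2: d = 8.50 kpc = 8500 pc
Star 2: M = m − 5 log₁₀ d + 5 = 25.83 − 5·3.9294 + 5 = 11.183
ΔM = M_1 − M_2 = 8.503 − (11.183) = -2.680; smaller M is more luminous → Star 1.
L ratio = 10^(0.4 |ΔM|) = 10^1.072 = 11.80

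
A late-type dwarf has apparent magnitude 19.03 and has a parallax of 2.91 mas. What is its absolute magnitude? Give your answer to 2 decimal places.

p = 2.91 mas = 2.91×10^-3″ → d = 1/p = 343.6 pc
5 log₁₀(d/10 pc) = 5 log₁₀(343.6) − 5 = 7.681
M = m − 5 log₁₀(d/10) = 19.03 − 7.681 = 11.349

M ≈ 11.35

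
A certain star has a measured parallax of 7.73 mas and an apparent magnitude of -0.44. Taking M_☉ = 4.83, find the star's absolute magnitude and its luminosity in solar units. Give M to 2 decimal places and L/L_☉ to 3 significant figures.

M ≈ -6.00; L/L_☉ ≈ 21500

d = 1/p = 1000/7.73 mas = 129.4 pc
M = m − 5 log₁₀ d + 5 = -0.44 − 5·2.1118 + 5 = -5.999
M − M_☉ = -5.999 − 4.83 = -10.829
L/L_☉ = 10^(−0.4 × -10.829) = 21460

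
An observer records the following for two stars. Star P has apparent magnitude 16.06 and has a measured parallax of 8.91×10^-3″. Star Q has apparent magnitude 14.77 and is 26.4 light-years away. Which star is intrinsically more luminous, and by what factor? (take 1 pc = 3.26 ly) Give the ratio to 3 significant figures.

Star P is more luminous, by a factor of 58.5.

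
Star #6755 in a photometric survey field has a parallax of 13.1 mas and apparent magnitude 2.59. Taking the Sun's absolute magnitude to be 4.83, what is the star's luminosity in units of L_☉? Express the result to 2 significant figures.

L/L_☉ ≈ 460

d = 1/p = 1000/13.1 mas = 76.34 pc
M = m − 5 log₁₀ d + 5 = 2.59 − 5·1.8827 + 5 = -1.824
M − M_☉ = -1.824 − 4.83 = -6.654
L/L_☉ = 10^(−0.4 × -6.654) = 458.6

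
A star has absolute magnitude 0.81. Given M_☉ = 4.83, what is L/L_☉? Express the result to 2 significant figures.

M − M_☉ = 0.81 − 4.83 = -4.020
L/L_☉ = 10^(−0.4 (M − M_☉)) = 10^1.608 = 40.55

L/L_☉ ≈ 41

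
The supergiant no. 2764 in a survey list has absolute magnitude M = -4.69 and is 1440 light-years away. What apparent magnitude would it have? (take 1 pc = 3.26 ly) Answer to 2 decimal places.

m ≈ 3.54

d = 1440 ly / 3.26 = 441.7 pc
m = M + 5 log₁₀ d − 5 = -4.69 + 5·2.6451 − 5 = 3.536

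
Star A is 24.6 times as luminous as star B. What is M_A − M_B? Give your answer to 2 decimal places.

M_A − M_B ≈ -3.48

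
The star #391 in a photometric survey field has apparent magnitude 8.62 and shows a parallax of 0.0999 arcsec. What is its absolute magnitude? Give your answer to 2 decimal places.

M ≈ 8.62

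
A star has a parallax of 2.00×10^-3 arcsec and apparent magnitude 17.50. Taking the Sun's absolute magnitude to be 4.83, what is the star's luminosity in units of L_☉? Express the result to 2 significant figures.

L/L_☉ ≈ 0.021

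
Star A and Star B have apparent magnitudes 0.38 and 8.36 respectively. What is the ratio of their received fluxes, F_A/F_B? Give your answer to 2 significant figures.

F_A/F_B ≈ 1600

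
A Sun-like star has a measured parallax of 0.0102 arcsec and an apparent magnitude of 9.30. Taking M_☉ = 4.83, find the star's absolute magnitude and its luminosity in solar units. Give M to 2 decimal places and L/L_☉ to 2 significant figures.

d = 1/p = 1/0.0102″ = 98.04 pc
M = m − 5 log₁₀ d + 5 = 9.30 − 5·1.9914 + 5 = 4.343
M − M_☉ = 4.343 − 4.83 = -0.487
L/L_☉ = 10^(−0.4 × -0.487) = 1.566

M ≈ 4.34; L/L_☉ ≈ 1.6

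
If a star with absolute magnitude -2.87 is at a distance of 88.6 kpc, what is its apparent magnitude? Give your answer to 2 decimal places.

m ≈ 16.87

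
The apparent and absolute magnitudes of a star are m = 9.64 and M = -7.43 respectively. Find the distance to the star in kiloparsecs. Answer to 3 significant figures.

Distance modulus: m − M = 9.64 − (-7.43) = 17.070
m − M = 5 log₁₀ d − 5
log₁₀ d = (m − M)/5 + 1 = 4.4140
d = 10^4.4140 = 25940 pc
= 25.94 kpc

d ≈ 25.9 kpc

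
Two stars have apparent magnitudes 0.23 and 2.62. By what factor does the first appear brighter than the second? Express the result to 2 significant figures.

9.0

Δm = 0.23 − (2.62) = -2.39
Flux ratio = 10^(−0.4 Δm) = 10^(−0.4 × -2.39) = 10^0.956 = 9.036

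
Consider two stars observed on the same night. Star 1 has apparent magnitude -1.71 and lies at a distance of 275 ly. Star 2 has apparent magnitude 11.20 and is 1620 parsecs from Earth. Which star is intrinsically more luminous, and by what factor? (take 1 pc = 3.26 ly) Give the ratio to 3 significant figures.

Star 1 is more luminous, by a factor of 396.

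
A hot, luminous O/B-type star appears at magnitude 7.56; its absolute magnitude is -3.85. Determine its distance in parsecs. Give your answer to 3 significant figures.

d ≈ 1910 pc

μ = m − M = 11.410
m − M = 5 log₁₀ d − 5
log₁₀ d = (m − M)/5 + 1 = 3.2820
d = 10^3.2820 = 1914 pc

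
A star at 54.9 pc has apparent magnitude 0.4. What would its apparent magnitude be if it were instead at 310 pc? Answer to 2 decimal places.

m ≈ 4.16

Flux ∝ 1/d², so Δm = 5 log₁₀(d₂/d₁) = 5 log₁₀(310/54.9) = 3.759
m₂ = m₁ + Δm = 0.4 + (3.759) = 4.159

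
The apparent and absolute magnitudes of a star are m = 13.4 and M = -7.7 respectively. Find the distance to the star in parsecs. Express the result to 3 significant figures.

d ≈ 166000 pc

Distance modulus: m − M = 13.4 − (-7.7) = 21.100
m − M = 5 log₁₀ d − 5
log₁₀ d = (m − M)/5 + 1 = 5.2200
d = 10^5.2200 = 166000 pc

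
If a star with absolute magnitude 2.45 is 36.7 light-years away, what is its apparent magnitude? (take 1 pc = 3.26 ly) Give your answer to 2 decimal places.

d = 36.7 ly / 3.26 = 11.26 pc
m = M + 5 log₁₀ d − 5 = 2.45 + 5·1.0514 − 5 = 2.707

m ≈ 2.71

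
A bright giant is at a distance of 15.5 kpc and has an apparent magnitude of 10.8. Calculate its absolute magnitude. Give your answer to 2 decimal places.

M ≈ -5.15

d = 15.5 kpc = 15500 pc
5 log₁₀(d/10 pc) = 5 log₁₀(15500) − 5 = 15.952
M = m − 5 log₁₀(d/10) = 10.8 − 15.952 = -5.152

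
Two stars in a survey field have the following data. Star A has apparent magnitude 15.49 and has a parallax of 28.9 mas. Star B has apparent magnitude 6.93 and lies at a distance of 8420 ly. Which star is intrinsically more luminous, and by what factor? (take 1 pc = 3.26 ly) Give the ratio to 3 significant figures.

Star A: p = 28.9 mas = 0.0289″ → d = 1/p = 34.60 pc
Star A: M = m − 5 log₁₀ d + 5 = 15.49 − 5·1.5391 + 5 = 12.794
Star B: d = 8420 ly / 3.26 = 2583 pc
Star B: M = m − 5 log₁₀ d + 5 = 6.93 − 5·3.4121 + 5 = -5.130
ΔM = M_A − M_B = 12.794 − (-5.130) = 17.925; smaller M is more luminous → Star B.
L ratio = 10^(0.4 |ΔM|) = 10^7.170 = 1.479×10^7

Star B is more luminous, by a factor of 1.48×10^7.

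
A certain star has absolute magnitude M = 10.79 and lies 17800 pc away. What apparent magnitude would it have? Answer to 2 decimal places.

m = M + 5 log₁₀ d − 5 = 10.79 + 5·4.2504 − 5 = 27.042

m ≈ 27.04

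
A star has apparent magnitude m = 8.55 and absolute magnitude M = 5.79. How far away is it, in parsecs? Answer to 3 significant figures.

μ = m − M = 2.760
m − M = 5 log₁₀ d − 5
log₁₀ d = (m − M)/5 + 1 = 1.5520
d = 10^1.5520 = 35.65 pc

d ≈ 35.6 pc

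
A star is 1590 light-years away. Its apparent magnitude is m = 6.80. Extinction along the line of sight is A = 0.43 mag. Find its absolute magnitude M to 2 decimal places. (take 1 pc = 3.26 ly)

M ≈ -2.07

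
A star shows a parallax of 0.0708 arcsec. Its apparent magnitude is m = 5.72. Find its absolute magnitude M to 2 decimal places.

M ≈ 4.97

d = 1/p = 1/0.0708″ = 14.12 pc
5 log₁₀(d/10 pc) = 5 log₁₀(14.12) − 5 = 0.750
M = m − 5 log₁₀(d/10) = 5.72 − 0.750 = 4.970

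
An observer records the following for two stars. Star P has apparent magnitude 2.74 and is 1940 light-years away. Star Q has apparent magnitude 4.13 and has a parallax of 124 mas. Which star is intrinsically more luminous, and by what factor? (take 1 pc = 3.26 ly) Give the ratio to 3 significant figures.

Star P is more luminous, by a factor of 19600.

Star P: d = 1940 ly / 3.26 = 595.1 pc
Star P: M = m − 5 log₁₀ d + 5 = 2.74 − 5·2.7746 + 5 = -6.133
Star Q: p = 124 mas = 0.124″ → d = 1/p = 8.065 pc
Star Q: M = m − 5 log₁₀ d + 5 = 4.13 − 5·0.9066 + 5 = 4.597
ΔM = M_P − M_Q = -6.133 − (4.597) = -10.730; smaller M is more luminous → Star P.
L ratio = 10^(0.4 |ΔM|) = 10^4.292 = 19590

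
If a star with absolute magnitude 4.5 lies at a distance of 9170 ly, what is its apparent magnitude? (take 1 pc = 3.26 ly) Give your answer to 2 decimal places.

d = 9170 ly / 3.26 = 2813 pc
m = M + 5 log₁₀ d − 5 = 4.5 + 5·3.4492 − 5 = 16.746

m ≈ 16.75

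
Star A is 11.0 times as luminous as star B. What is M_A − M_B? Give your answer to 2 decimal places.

Pogson: ΔM = −2.5 log₁₀(ratio) = −2.5 log₁₀(11.0) = −2.5 × 1.0414 = -2.603
Star A is brighter, so it has the smaller magnitude: the difference is negative.

M_A − M_B ≈ -2.60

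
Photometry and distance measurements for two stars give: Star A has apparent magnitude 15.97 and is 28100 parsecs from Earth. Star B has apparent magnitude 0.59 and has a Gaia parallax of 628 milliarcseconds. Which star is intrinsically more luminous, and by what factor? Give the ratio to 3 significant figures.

Star A is more luminous, by a factor of 219.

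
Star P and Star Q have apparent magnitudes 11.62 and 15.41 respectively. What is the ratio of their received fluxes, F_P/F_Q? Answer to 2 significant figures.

Δm = 11.62 − (15.41) = -3.79
Flux ratio = 10^(−0.4 Δm) = 10^(−0.4 × -3.79) = 10^1.516 = 32.81

F_P/F_Q ≈ 33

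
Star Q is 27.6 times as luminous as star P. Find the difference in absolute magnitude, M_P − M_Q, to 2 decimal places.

Pogson: ΔM = −2.5 log₁₀(ratio) = −2.5 log₁₀(27.6) = −2.5 × 1.4409 = -3.602
Star Q is brighter so has the smaller magnitude: M_P − M_Q is positive.

M_P − M_Q ≈ 3.60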